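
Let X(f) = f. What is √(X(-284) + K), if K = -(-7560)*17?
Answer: 2*√32059 ≈ 358.10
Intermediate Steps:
K = 128520 (K = -756*(-170) = 128520)
√(X(-284) + K) = √(-284 + 128520) = √128236 = 2*√32059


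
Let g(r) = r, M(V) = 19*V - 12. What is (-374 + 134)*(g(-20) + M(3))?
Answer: -6000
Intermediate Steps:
M(V) = -12 + 19*V
(-374 + 134)*(g(-20) + M(3)) = (-374 + 134)*(-20 + (-12 + 19*3)) = -240*(-20 + (-12 + 57)) = -240*(-20 + 45) = -240*25 = -6000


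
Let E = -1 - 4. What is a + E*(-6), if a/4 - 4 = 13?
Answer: 98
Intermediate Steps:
a = 68 (a = 16 + 4*13 = 16 + 52 = 68)
E = -5
a + E*(-6) = 68 - 5*(-6) = 68 + 30 = 98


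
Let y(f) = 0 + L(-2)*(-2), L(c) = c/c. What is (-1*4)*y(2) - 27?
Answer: -19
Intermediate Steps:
L(c) = 1
y(f) = -2 (y(f) = 0 + 1*(-2) = 0 - 2 = -2)
(-1*4)*y(2) - 27 = -1*4*(-2) - 27 = -4*(-2) - 27 = 8 - 27 = -19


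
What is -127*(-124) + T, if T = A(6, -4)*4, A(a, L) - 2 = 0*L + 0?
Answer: 15756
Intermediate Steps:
A(a, L) = 2 (A(a, L) = 2 + (0*L + 0) = 2 + (0 + 0) = 2 + 0 = 2)
T = 8 (T = 2*4 = 8)
-127*(-124) + T = -127*(-124) + 8 = 15748 + 8 = 15756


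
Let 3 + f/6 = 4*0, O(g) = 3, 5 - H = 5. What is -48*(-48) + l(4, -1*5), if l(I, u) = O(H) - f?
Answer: 2325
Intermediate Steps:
H = 0 (H = 5 - 1*5 = 5 - 5 = 0)
f = -18 (f = -18 + 6*(4*0) = -18 + 6*0 = -18 + 0 = -18)
l(I, u) = 21 (l(I, u) = 3 - 1*(-18) = 3 + 18 = 21)
-48*(-48) + l(4, -1*5) = -48*(-48) + 21 = 2304 + 21 = 2325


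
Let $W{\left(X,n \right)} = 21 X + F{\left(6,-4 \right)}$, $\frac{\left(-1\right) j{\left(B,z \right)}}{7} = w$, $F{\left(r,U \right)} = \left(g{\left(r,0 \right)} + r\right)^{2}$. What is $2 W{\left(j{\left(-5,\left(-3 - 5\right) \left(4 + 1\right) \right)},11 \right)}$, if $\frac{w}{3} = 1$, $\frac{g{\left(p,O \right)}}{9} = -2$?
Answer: $-594$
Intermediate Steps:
$g{\left(p,O \right)} = -18$ ($g{\left(p,O \right)} = 9 \left(-2\right) = -18$)
$w = 3$ ($w = 3 \cdot 1 = 3$)
$F{\left(r,U \right)} = \left(-18 + r\right)^{2}$
$j{\left(B,z \right)} = -21$ ($j{\left(B,z \right)} = \left(-7\right) 3 = -21$)
$W{\left(X,n \right)} = 144 + 21 X$ ($W{\left(X,n \right)} = 21 X + \left(-18 + 6\right)^{2} = 21 X + \left(-12\right)^{2} = 21 X + 144 = 144 + 21 X$)
$2 W{\left(j{\left(-5,\left(-3 - 5\right) \left(4 + 1\right) \right)},11 \right)} = 2 \left(144 + 21 \left(-21\right)\right) = 2 \left(144 - 441\right) = 2 \left(-297\right) = -594$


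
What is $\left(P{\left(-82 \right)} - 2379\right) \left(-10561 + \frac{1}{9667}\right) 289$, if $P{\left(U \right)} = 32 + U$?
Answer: $\frac{10238210971638}{1381} \approx 7.4136 \cdot 10^{9}$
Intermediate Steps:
$\left(P{\left(-82 \right)} - 2379\right) \left(-10561 + \frac{1}{9667}\right) 289 = \left(\left(32 - 82\right) - 2379\right) \left(-10561 + \frac{1}{9667}\right) 289 = \left(-50 - 2379\right) \left(-10561 + \frac{1}{9667}\right) 289 = \left(-2429\right) \left(- \frac{102093186}{9667}\right) 289 = \frac{35426335542}{1381} \cdot 289 = \frac{10238210971638}{1381}$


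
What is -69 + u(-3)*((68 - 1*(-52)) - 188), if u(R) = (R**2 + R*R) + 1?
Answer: -1361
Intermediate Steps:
u(R) = 1 + 2*R**2 (u(R) = (R**2 + R**2) + 1 = 2*R**2 + 1 = 1 + 2*R**2)
-69 + u(-3)*((68 - 1*(-52)) - 188) = -69 + (1 + 2*(-3)**2)*((68 - 1*(-52)) - 188) = -69 + (1 + 2*9)*((68 + 52) - 188) = -69 + (1 + 18)*(120 - 188) = -69 + 19*(-68) = -69 - 1292 = -1361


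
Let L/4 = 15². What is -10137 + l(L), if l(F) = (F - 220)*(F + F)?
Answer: 1213863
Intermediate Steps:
L = 900 (L = 4*15² = 4*225 = 900)
l(F) = 2*F*(-220 + F) (l(F) = (-220 + F)*(2*F) = 2*F*(-220 + F))
-10137 + l(L) = -10137 + 2*900*(-220 + 900) = -10137 + 2*900*680 = -10137 + 1224000 = 1213863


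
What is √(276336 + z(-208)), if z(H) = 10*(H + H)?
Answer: 4*√17011 ≈ 521.71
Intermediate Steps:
z(H) = 20*H (z(H) = 10*(2*H) = 20*H)
√(276336 + z(-208)) = √(276336 + 20*(-208)) = √(276336 - 4160) = √272176 = 4*√17011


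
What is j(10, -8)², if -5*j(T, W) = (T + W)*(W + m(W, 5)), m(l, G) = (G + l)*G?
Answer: 2116/25 ≈ 84.640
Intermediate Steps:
m(l, G) = G*(G + l)
j(T, W) = -(25 + 6*W)*(T + W)/5 (j(T, W) = -(T + W)*(W + 5*(5 + W))/5 = -(T + W)*(W + (25 + 5*W))/5 = -(T + W)*(25 + 6*W)/5 = -(25 + 6*W)*(T + W)/5)
j(10, -8)² = (-5*10 - 5*(-8) - 6/5*(-8)² - 6/5*10*(-8))² = (-50 + 40 - 6/5*64 + 96)² = (-50 + 40 - 384/5 + 96)² = (46/5)² = 2116/25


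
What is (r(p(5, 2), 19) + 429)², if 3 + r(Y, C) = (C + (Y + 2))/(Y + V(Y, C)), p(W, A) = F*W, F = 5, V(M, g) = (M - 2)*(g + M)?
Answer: 195194308864/1075369 ≈ 1.8151e+5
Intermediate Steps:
V(M, g) = (-2 + M)*(M + g)
p(W, A) = 5*W
r(Y, C) = -3 + (2 + C + Y)/(Y² - Y - 2*C + C*Y) (r(Y, C) = -3 + (C + (Y + 2))/(Y + (Y² - 2*Y - 2*C + Y*C)) = -3 + (C + (2 + Y))/(Y + (Y² - 2*Y - 2*C + C*Y)) = -3 + (2 + C + Y)/(Y + (Y² - 2*C - 2*Y + C*Y)) = -3 + (2 + C + Y)/(Y² - Y - 2*C + C*Y))
(r(p(5, 2), 19) + 429)² = ((2 - 3*(5*5)² + 4*(5*5) + 7*19 - 3*19*5*5)/((5*5)² - 5*5 - 2*19 + 19*(5*5)) + 429)² = ((2 - 3*25² + 4*25 + 133 - 3*19*25)/(25² - 1*25 - 38 + 19*25) + 429)² = ((2 - 3*625 + 100 + 133 - 1425)/(625 - 25 - 38 + 475) + 429)² = ((2 - 1875 + 100 + 133 - 1425)/1037 + 429)² = ((1/1037)*(-3065) + 429)² = (-3065/1037 + 429)² = (441808/1037)² = 195194308864/1075369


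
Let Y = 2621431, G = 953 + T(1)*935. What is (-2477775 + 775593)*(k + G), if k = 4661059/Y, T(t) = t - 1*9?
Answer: 29116536457028196/2621431 ≈ 1.1107e+10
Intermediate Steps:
T(t) = -9 + t (T(t) = t - 9 = -9 + t)
G = -6527 (G = 953 + (-9 + 1)*935 = 953 - 8*935 = 953 - 7480 = -6527)
k = 4661059/2621431 ≈ 1.7781
(-2477775 + 775593)*(k + G) = (-2477775 + 775593)*(4661059/2621431 - 6527) = -1702182*(-17105419078/2621431) = 29116536457028196/2621431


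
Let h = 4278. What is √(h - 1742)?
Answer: 2*√634 ≈ 50.359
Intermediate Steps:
√(h - 1742) = √(4278 - 1742) = √2536 = 2*√634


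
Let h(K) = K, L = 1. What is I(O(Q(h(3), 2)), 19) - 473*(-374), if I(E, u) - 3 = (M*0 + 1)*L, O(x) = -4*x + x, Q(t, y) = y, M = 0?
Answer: 176906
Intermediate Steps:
O(x) = -3*x
I(E, u) = 4 (I(E, u) = 3 + (0*0 + 1)*1 = 3 + (0 + 1)*1 = 3 + 1*1 = 3 + 1 = 4)
I(O(Q(h(3), 2)), 19) - 473*(-374) = 4 - 473*(-374) = 4 + 176902 = 176906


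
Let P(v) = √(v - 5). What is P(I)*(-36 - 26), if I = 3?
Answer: -62*I*√2 ≈ -87.681*I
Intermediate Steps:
P(v) = √(-5 + v)
P(I)*(-36 - 26) = √(-5 + 3)*(-36 - 26) = √(-2)*(-62) = (I*√2)*(-62) = -62*I*√2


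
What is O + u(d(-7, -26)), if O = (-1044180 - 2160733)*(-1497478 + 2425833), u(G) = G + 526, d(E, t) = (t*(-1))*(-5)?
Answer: -2975297007719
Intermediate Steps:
d(E, t) = 5*t (d(E, t) = -t*(-5) = 5*t)
u(G) = 526 + G
O = -2975297008115 (O = -3204913*928355 = -2975297008115)
O + u(d(-7, -26)) = -2975297008115 + (526 + 5*(-26)) = -2975297008115 + (526 - 130) = -2975297008115 + 396 = -2975297007719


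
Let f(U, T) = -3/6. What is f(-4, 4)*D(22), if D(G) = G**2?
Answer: -242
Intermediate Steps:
f(U, T) = -1/2 (f(U, T) = -3*1/6 = -1/2)
f(-4, 4)*D(22) = -1/2*22**2 = -1/2*484 = -242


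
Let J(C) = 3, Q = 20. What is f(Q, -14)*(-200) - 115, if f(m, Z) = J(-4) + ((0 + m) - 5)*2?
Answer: -6715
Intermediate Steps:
f(m, Z) = -7 + 2*m (f(m, Z) = 3 + ((0 + m) - 5)*2 = 3 + (m - 5)*2 = 3 + (-5 + m)*2 = 3 + (-10 + 2*m) = -7 + 2*m)
f(Q, -14)*(-200) - 115 = (-7 + 2*20)*(-200) - 115 = (-7 + 40)*(-200) - 115 = 33*(-200) - 115 = -6600 - 115 = -6715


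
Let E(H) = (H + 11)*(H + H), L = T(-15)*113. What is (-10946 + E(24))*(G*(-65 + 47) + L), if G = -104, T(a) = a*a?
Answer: -252934002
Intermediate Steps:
T(a) = a**2
L = 25425 (L = (-15)**2*113 = 225*113 = 25425)
E(H) = 2*H*(11 + H) (E(H) = (11 + H)*(2*H) = 2*H*(11 + H))
(-10946 + E(24))*(G*(-65 + 47) + L) = (-10946 + 2*24*(11 + 24))*(-104*(-65 + 47) + 25425) = (-10946 + 2*24*35)*(-104*(-18) + 25425) = (-10946 + 1680)*(1872 + 25425) = -9266*27297 = -252934002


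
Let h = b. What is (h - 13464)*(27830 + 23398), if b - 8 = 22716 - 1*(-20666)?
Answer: 1533049128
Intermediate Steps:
b = 43390 (b = 8 + (22716 - 1*(-20666)) = 8 + (22716 + 20666) = 8 + 43382 = 43390)
h = 43390
(h - 13464)*(27830 + 23398) = (43390 - 13464)*(27830 + 23398) = 29926*51228 = 1533049128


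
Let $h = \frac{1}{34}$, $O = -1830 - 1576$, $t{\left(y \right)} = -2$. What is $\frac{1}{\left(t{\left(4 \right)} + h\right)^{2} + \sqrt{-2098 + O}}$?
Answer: $\frac{5189284}{7375344465} - \frac{10690688 i \sqrt{86}}{7375344465} \approx 0.0007036 - 0.013442 i$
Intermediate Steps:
$O = -3406$ ($O = -1830 - 1576 = -3406$)
$h = \frac{1}{34} \approx 0.029412$
$\frac{1}{\left(t{\left(4 \right)} + h\right)^{2} + \sqrt{-2098 + O}} = \frac{1}{\left(-2 + \frac{1}{34}\right)^{2} + \sqrt{-2098 - 3406}} = \frac{1}{\left(- \frac{67}{34}\right)^{2} + \sqrt{-5504}} = \frac{1}{\frac{4489}{1156} + 8 i \sqrt{86}}$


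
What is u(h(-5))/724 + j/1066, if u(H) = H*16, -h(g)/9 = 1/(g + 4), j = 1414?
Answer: 147155/96473 ≈ 1.5253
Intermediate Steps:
h(g) = -9/(4 + g) (h(g) = -9/(g + 4) = -9/(4 + g))
u(H) = 16*H
u(h(-5))/724 + j/1066 = (16*(-9/(4 - 5)))/724 + 1414/1066 = (16*(-9/(-1)))*(1/724) + 1414*(1/1066) = (16*(-9*(-1)))*(1/724) + 707/533 = (16*9)*(1/724) + 707/533 = 144*(1/724) + 707/533 = 36/181 + 707/533 = 147155/96473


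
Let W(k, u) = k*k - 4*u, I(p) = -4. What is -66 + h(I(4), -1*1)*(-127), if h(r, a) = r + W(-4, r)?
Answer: -3622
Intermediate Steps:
W(k, u) = k**2 - 4*u
h(r, a) = 16 - 3*r (h(r, a) = r + ((-4)**2 - 4*r) = r + (16 - 4*r) = 16 - 3*r)
-66 + h(I(4), -1*1)*(-127) = -66 + (16 - 3*(-4))*(-127) = -66 + (16 + 12)*(-127) = -66 + 28*(-127) = -66 - 3556 = -3622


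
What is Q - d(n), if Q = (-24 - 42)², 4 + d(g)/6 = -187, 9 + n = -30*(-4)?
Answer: 5502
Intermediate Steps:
n = 111 (n = -9 - 30*(-4) = -9 + 120 = 111)
d(g) = -1146 (d(g) = -24 + 6*(-187) = -24 - 1122 = -1146)
Q = 4356 (Q = (-66)² = 4356)
Q - d(n) = 4356 - 1*(-1146) = 4356 + 1146 = 5502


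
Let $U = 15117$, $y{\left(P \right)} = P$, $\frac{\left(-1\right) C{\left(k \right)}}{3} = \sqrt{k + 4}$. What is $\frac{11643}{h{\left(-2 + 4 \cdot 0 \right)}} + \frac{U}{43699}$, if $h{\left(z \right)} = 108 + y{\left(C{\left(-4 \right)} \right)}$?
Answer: $\frac{170140031}{1573164} \approx 108.15$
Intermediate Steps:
$C{\left(k \right)} = - 3 \sqrt{4 + k}$ ($C{\left(k \right)} = - 3 \sqrt{k + 4} = - 3 \sqrt{4 + k}$)
$h{\left(z \right)} = 108$ ($h{\left(z \right)} = 108 - 3 \sqrt{4 - 4} = 108 - 3 \sqrt{0} = 108 - 0 = 108 + 0 = 108$)
$\frac{11643}{h{\left(-2 + 4 \cdot 0 \right)}} + \frac{U}{43699} = \frac{11643}{108} + \frac{15117}{43699} = 11643 \cdot \frac{1}{108} + 15117 \cdot \frac{1}{43699} = \frac{3881}{36} + \frac{15117}{43699} = \frac{170140031}{1573164}$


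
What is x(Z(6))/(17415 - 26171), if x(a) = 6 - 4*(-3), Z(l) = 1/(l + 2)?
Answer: -9/4378 ≈ -0.0020557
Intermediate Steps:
Z(l) = 1/(2 + l)
x(a) = 18 (x(a) = 6 + 12 = 18)
x(Z(6))/(17415 - 26171) = 18/(17415 - 26171) = 18/(-8756) = -1/8756*18 = -9/4378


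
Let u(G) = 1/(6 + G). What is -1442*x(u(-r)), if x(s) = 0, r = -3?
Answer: 0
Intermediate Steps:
-1442*x(u(-r)) = -1442*0 = 0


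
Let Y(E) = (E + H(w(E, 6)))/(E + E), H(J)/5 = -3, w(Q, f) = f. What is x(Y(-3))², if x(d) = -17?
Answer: 289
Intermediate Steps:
H(J) = -15 (H(J) = 5*(-3) = -15)
Y(E) = (-15 + E)/(2*E) (Y(E) = (E - 15)/(E + E) = (-15 + E)/((2*E)) = (-15 + E)*(1/(2*E)) = (-15 + E)/(2*E))
x(Y(-3))² = (-17)² = 289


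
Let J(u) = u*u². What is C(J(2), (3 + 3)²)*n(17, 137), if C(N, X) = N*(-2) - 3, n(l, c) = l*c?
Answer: -44251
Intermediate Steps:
n(l, c) = c*l
J(u) = u³
C(N, X) = -3 - 2*N (C(N, X) = -2*N - 3 = -3 - 2*N)
C(J(2), (3 + 3)²)*n(17, 137) = (-3 - 2*2³)*(137*17) = (-3 - 2*8)*2329 = (-3 - 16)*2329 = -19*2329 = -44251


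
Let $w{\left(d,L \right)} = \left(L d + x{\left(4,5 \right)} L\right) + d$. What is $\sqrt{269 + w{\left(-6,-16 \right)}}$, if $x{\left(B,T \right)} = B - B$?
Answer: $\sqrt{359} \approx 18.947$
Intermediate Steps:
$x{\left(B,T \right)} = 0$
$w{\left(d,L \right)} = d + L d$ ($w{\left(d,L \right)} = \left(L d + 0 L\right) + d = \left(L d + 0\right) + d = L d + d = d + L d$)
$\sqrt{269 + w{\left(-6,-16 \right)}} = \sqrt{269 - 6 \left(1 - 16\right)} = \sqrt{269 - -90} = \sqrt{269 + 90} = \sqrt{359}$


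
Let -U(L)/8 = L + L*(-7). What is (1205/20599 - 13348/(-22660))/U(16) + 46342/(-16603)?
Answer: -345994811221783/123997404224320 ≈ -2.7903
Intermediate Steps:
U(L) = 48*L (U(L) = -8*(L + L*(-7)) = -8*(L - 7*L) = -(-48)*L = 48*L)
(1205/20599 - 13348/(-22660))/U(16) + 46342/(-16603) = (1205/20599 - 13348/(-22660))/((48*16)) + 46342/(-16603) = (1205*(1/20599) - 13348*(-1/22660))/768 + 46342*(-1/16603) = (1205/20599 + 3337/5665)*(1/768) - 46342/16603 = (75565188/116693335)*(1/768) - 46342/16603 = 6297099/7468373440 - 46342/16603 = -345994811221783/123997404224320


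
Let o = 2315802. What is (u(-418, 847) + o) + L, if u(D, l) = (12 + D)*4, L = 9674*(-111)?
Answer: 1240364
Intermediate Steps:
L = -1073814
u(D, l) = 48 + 4*D
(u(-418, 847) + o) + L = ((48 + 4*(-418)) + 2315802) - 1073814 = ((48 - 1672) + 2315802) - 1073814 = (-1624 + 2315802) - 1073814 = 2314178 - 1073814 = 1240364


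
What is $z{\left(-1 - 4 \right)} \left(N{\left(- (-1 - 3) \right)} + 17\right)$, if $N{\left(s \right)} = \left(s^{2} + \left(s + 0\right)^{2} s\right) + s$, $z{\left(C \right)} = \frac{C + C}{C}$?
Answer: $202$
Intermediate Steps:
$z{\left(C \right)} = 2$ ($z{\left(C \right)} = \frac{2 C}{C} = 2$)
$N{\left(s \right)} = s + s^{2} + s^{3}$ ($N{\left(s \right)} = \left(s^{2} + s^{2} s\right) + s = \left(s^{2} + s^{3}\right) + s = s + s^{2} + s^{3}$)
$z{\left(-1 - 4 \right)} \left(N{\left(- (-1 - 3) \right)} + 17\right) = 2 \left(- (-1 - 3) \left(1 - \left(-1 - 3\right) + \left(- (-1 - 3)\right)^{2}\right) + 17\right) = 2 \left(\left(-1\right) \left(-4\right) \left(1 - -4 + \left(\left(-1\right) \left(-4\right)\right)^{2}\right) + 17\right) = 2 \left(4 \left(1 + 4 + 4^{2}\right) + 17\right) = 2 \left(4 \left(1 + 4 + 16\right) + 17\right) = 2 \left(4 \cdot 21 + 17\right) = 2 \left(84 + 17\right) = 2 \cdot 101 = 202$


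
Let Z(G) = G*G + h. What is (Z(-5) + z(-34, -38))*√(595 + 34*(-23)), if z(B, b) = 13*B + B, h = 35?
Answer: -416*I*√187 ≈ -5688.7*I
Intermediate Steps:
z(B, b) = 14*B
Z(G) = 35 + G² (Z(G) = G*G + 35 = G² + 35 = 35 + G²)
(Z(-5) + z(-34, -38))*√(595 + 34*(-23)) = ((35 + (-5)²) + 14*(-34))*√(595 + 34*(-23)) = ((35 + 25) - 476)*√(595 - 782) = (60 - 476)*√(-187) = -416*I*√187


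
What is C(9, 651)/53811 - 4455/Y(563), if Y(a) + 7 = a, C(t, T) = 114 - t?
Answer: -79889875/9972972 ≈ -8.0106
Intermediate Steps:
Y(a) = -7 + a
C(9, 651)/53811 - 4455/Y(563) = (114 - 1*9)/53811 - 4455/(-7 + 563) = (114 - 9)*(1/53811) - 4455/556 = 105*(1/53811) - 4455*1/556 = 35/17937 - 4455/556 = -79889875/9972972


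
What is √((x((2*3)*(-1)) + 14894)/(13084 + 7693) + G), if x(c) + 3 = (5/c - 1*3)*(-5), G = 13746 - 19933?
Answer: I*√96138627940446/124662 ≈ 78.653*I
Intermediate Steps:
G = -6187
x(c) = 12 - 25/c (x(c) = -3 + (5/c - 1*3)*(-5) = -3 + (5/c - 3)*(-5) = -3 + (-3 + 5/c)*(-5) = -3 + (15 - 25/c) = 12 - 25/c)
√((x((2*3)*(-1)) + 14894)/(13084 + 7693) + G) = √(((12 - 25/((2*3)*(-1))) + 14894)/(13084 + 7693) - 6187) = √(((12 - 25/(6*(-1))) + 14894)/20777 - 6187) = √(((12 - 25/(-6)) + 14894)*(1/20777) - 6187) = √(((12 - 25*(-⅙)) + 14894)*(1/20777) - 6187) = √(((12 + 25/6) + 14894)*(1/20777) - 6187) = √((97/6 + 14894)*(1/20777) - 6187) = √((89461/6)*(1/20777) - 6187) = √(89461/124662 - 6187) = √(-771194333/124662) = I*√96138627940446/124662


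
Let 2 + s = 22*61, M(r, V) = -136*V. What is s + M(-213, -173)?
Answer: 24868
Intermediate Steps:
s = 1340 (s = -2 + 22*61 = -2 + 1342 = 1340)
s + M(-213, -173) = 1340 - 136*(-173) = 1340 + 23528 = 24868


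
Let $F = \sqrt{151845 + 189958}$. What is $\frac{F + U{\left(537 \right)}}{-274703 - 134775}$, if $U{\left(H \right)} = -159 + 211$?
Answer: $- \frac{26}{204739} - \frac{\sqrt{341803}}{409478} \approx -0.0015548$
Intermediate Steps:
$U{\left(H \right)} = 52$
$F = \sqrt{341803} \approx 584.64$
$\frac{F + U{\left(537 \right)}}{-274703 - 134775} = \frac{\sqrt{341803} + 52}{-274703 - 134775} = \frac{52 + \sqrt{341803}}{-409478} = \left(52 + \sqrt{341803}\right) \left(- \frac{1}{409478}\right) = - \frac{26}{204739} - \frac{\sqrt{341803}}{409478}$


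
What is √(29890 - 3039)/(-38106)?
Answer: -√26851/38106 ≈ -0.0043002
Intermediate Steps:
√(29890 - 3039)/(-38106) = √26851*(-1/38106) = -√26851/38106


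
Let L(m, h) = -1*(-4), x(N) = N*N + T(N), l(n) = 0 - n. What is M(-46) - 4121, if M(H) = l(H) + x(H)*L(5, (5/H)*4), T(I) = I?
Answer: 4205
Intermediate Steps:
l(n) = -n
x(N) = N + N**2 (x(N) = N*N + N = N**2 + N = N + N**2)
L(m, h) = 4
M(H) = -H + 4*H*(1 + H) (M(H) = -H + (H*(1 + H))*4 = -H + 4*H*(1 + H))
M(-46) - 4121 = -46*(3 + 4*(-46)) - 4121 = -46*(3 - 184) - 4121 = -46*(-181) - 4121 = 8326 - 4121 = 4205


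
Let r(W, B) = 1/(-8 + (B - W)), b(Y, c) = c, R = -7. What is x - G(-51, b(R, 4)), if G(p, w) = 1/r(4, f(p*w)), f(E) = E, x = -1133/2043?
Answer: 440155/2043 ≈ 215.45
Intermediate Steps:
x = -1133/2043 (x = -1133*1/2043 = -1133/2043 ≈ -0.55458)
r(W, B) = 1/(-8 + B - W)
G(p, w) = -12 + p*w (G(p, w) = 1/(1/(-8 + p*w - 1*4)) = 1/(1/(-8 + p*w - 4)) = 1/(1/(-12 + p*w)) = -12 + p*w)
x - G(-51, b(R, 4)) = -1133/2043 - (-12 - 51*4) = -1133/2043 - (-12 - 204) = -1133/2043 - 1*(-216) = -1133/2043 + 216 = 440155/2043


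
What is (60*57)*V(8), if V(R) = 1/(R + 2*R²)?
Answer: 855/34 ≈ 25.147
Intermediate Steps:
(60*57)*V(8) = (60*57)*(1/(8*(1 + 2*8))) = 3420*(1/(8*(1 + 16))) = 3420*((⅛)/17) = 3420*((⅛)*(1/17)) = 3420*(1/136) = 855/34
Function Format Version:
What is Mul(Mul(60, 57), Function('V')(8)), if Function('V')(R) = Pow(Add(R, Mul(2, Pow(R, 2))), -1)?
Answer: Rational(855, 34) ≈ 25.147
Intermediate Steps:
Mul(Mul(60, 57), Function('V')(8)) = Mul(Mul(60, 57), Mul(Pow(8, -1), Pow(Add(1, Mul(2, 8)), -1))) = Mul(3420, Mul(Rational(1, 8), Pow(Add(1, 16), -1))) = Mul(3420, Mul(Rational(1, 8), Pow(17, -1))) = Mul(3420, Mul(Rational(1, 8), Rational(1, 17))) = Mul(3420, Rational(1, 136)) = Rational(855, 34)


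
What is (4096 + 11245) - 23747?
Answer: -8406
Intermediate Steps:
(4096 + 11245) - 23747 = 15341 - 23747 = -8406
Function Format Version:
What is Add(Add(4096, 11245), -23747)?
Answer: -8406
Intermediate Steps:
Add(Add(4096, 11245), -23747) = Add(15341, -23747) = -8406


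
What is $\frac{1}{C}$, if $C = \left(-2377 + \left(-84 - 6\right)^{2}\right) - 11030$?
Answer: $- \frac{1}{5307} \approx -0.00018843$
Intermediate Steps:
$C = -5307$ ($C = \left(-2377 + \left(-90\right)^{2}\right) - 11030 = \left(-2377 + 8100\right) - 11030 = 5723 - 11030 = -5307$)
$\frac{1}{C} = \frac{1}{-5307} = - \frac{1}{5307}$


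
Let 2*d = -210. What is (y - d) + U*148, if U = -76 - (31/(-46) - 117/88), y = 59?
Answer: -5458469/506 ≈ -10787.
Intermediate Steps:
d = -105 (d = (½)*(-210) = -105)
U = -149769/2024 (U = -76 - (31*(-1/46) - 117*1/88) = -76 - (-31/46 - 117/88) = -76 - 1*(-4055/2024) = -76 + 4055/2024 = -149769/2024 ≈ -73.997)
(y - d) + U*148 = (59 - 1*(-105)) - 149769/2024*148 = (59 + 105) - 5541453/506 = 164 - 5541453/506 = -5458469/506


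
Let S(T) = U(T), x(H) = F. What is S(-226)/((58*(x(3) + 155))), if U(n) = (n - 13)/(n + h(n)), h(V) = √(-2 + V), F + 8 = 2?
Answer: 27007/221684584 + 239*I*√57/221684584 ≈ 0.00012183 + 8.1395e-6*I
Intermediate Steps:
F = -6 (F = -8 + 2 = -6)
x(H) = -6
U(n) = (-13 + n)/(n + √(-2 + n)) (U(n) = (n - 13)/(n + √(-2 + n)) = (-13 + n)/(n + √(-2 + n)))
S(T) = (-13 + T)/(T + √(-2 + T))
S(-226)/((58*(x(3) + 155))) = ((-13 - 226)/(-226 + √(-2 - 226)))/((58*(-6 + 155))) = (-239/(-226 + √(-228)))/((58*149)) = (-239/(-226 + 2*I*√57))/8642 = -239/(-226 + 2*I*√57)*(1/8642) = -239/(8642*(-226 + 2*I*√57))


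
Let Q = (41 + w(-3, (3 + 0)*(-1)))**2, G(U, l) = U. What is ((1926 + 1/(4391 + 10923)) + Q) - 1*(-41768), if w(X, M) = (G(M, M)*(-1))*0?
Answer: 694872751/15314 ≈ 45375.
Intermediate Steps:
w(X, M) = 0 (w(X, M) = (M*(-1))*0 = -M*0 = 0)
Q = 1681 (Q = (41 + 0)**2 = 41**2 = 1681)
((1926 + 1/(4391 + 10923)) + Q) - 1*(-41768) = ((1926 + 1/(4391 + 10923)) + 1681) - 1*(-41768) = ((1926 + 1/15314) + 1681) + 41768 = (29494765/15314 + 1681) + 41768 = 55237599/15314 + 41768 = 694872751/15314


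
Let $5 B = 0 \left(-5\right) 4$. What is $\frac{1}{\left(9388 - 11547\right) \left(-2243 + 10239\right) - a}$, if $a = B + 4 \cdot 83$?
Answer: $- \frac{1}{17263696} \approx -5.7925 \cdot 10^{-8}$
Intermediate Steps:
$B = 0$ ($B = \frac{0 \left(-5\right) 4}{5} = \frac{0 \cdot 4}{5} = \frac{1}{5} \cdot 0 = 0$)
$a = 332$ ($a = 0 + 4 \cdot 83 = 0 + 332 = 332$)
$\frac{1}{\left(9388 - 11547\right) \left(-2243 + 10239\right) - a} = \frac{1}{\left(9388 - 11547\right) \left(-2243 + 10239\right) - 332} = \frac{1}{\left(-2159\right) 7996 - 332} = \frac{1}{-17263364 - 332} = \frac{1}{-17263696} = - \frac{1}{17263696}$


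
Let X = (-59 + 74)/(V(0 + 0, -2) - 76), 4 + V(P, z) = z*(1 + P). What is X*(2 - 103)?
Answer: 1515/82 ≈ 18.476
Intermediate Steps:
V(P, z) = -4 + z*(1 + P)
X = -15/82 (X = (-59 + 74)/((-4 - 2 + (0 + 0)*(-2)) - 76) = 15/((-4 - 2 + 0*(-2)) - 76) = 15/((-4 - 2 + 0) - 76) = 15/(-6 - 76) = 15/(-82) = 15*(-1/82) = -15/82 ≈ -0.18293)
X*(2 - 103) = -15*(2 - 103)/82 = -15/82*(-101) = 1515/82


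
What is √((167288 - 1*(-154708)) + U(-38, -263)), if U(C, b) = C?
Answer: √321958 ≈ 567.41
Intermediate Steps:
√((167288 - 1*(-154708)) + U(-38, -263)) = √((167288 - 1*(-154708)) - 38) = √((167288 + 154708) - 38) = √(321996 - 38) = √321958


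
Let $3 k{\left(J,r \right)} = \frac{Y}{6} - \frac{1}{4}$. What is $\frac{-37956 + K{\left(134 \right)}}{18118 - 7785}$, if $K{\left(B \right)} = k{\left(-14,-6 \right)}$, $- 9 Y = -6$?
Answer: $- \frac{4099253}{1115964} \approx -3.6733$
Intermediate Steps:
$Y = \frac{2}{3}$ ($Y = \left(- \frac{1}{9}\right) \left(-6\right) = \frac{2}{3} \approx 0.66667$)
$k{\left(J,r \right)} = - \frac{5}{108}$ ($k{\left(J,r \right)} = \frac{\frac{2}{3 \cdot 6} - \frac{1}{4}}{3} = \frac{\frac{2}{3} \cdot \frac{1}{6} - \frac{1}{4}}{3} = \frac{\frac{1}{9} - \frac{1}{4}}{3} = \frac{1}{3} \left(- \frac{5}{36}\right) = - \frac{5}{108}$)
$K{\left(B \right)} = - \frac{5}{108}$
$\frac{-37956 + K{\left(134 \right)}}{18118 - 7785} = \frac{-37956 - \frac{5}{108}}{18118 - 7785} = - \frac{4099253}{108 \cdot 10333} = \left(- \frac{4099253}{108}\right) \frac{1}{10333} = - \frac{4099253}{1115964}$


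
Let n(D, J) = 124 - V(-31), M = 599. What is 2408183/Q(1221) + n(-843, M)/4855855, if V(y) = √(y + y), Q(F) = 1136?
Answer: 11693787602329/5516251280 - I*√62/4855855 ≈ 2119.9 - 1.6215e-6*I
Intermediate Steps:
V(y) = √2*√y (V(y) = √(2*y) = √2*√y)
n(D, J) = 124 - I*√62 (n(D, J) = 124 - √2*√(-31) = 124 - √2*I*√31 = 124 - I*√62)
2408183/Q(1221) + n(-843, M)/4855855 = 2408183/1136 + (124 - I*√62)/4855855 = 2408183*(1/1136) + (124 - I*√62)*(1/4855855) = 2408183/1136 + (124/4855855 - I*√62/4855855) = 11693787602329/5516251280 - I*√62/4855855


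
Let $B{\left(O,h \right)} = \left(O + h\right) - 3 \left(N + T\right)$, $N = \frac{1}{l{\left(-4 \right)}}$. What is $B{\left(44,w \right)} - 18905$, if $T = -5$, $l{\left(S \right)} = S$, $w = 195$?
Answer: $- \frac{74601}{4} \approx -18650.0$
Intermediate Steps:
$N = - \frac{1}{4}$ ($N = \frac{1}{-4} = - \frac{1}{4} \approx -0.25$)
$B{\left(O,h \right)} = \frac{63}{4} + O + h$ ($B{\left(O,h \right)} = \left(O + h\right) - 3 \left(- \frac{1}{4} - 5\right) = \left(O + h\right) - - \frac{63}{4} = \left(O + h\right) + \frac{63}{4} = \frac{63}{4} + O + h$)
$B{\left(44,w \right)} - 18905 = \left(\frac{63}{4} + 44 + 195\right) - 18905 = \frac{1019}{4} - 18905 = - \frac{74601}{4}$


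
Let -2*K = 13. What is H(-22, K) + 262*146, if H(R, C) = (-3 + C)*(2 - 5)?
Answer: 76561/2 ≈ 38281.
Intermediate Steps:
K = -13/2 (K = -1/2*13 = -13/2 ≈ -6.5000)
H(R, C) = 9 - 3*C (H(R, C) = (-3 + C)*(-3) = 9 - 3*C)
H(-22, K) + 262*146 = (9 - 3*(-13/2)) + 262*146 = (9 + 39/2) + 38252 = 57/2 + 38252 = 76561/2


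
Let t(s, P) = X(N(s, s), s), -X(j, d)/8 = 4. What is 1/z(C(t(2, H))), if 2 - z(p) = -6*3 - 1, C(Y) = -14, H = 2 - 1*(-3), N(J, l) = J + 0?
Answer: 1/21 ≈ 0.047619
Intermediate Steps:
N(J, l) = J
X(j, d) = -32 (X(j, d) = -8*4 = -32)
H = 5 (H = 2 + 3 = 5)
t(s, P) = -32
z(p) = 21 (z(p) = 2 - (-6*3 - 1) = 2 - (-18 - 1) = 2 - 1*(-19) = 2 + 19 = 21)
1/z(C(t(2, H))) = 1/21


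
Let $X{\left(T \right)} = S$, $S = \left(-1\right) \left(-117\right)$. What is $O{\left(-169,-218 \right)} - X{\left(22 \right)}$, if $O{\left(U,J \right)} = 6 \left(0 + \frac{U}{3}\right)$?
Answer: $-455$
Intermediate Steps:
$S = 117$
$X{\left(T \right)} = 117$
$O{\left(U,J \right)} = 2 U$ ($O{\left(U,J \right)} = 6 \left(0 + U \frac{1}{3}\right) = 6 \left(0 + \frac{U}{3}\right) = 6 \frac{U}{3} = 2 U$)
$O{\left(-169,-218 \right)} - X{\left(22 \right)} = 2 \left(-169\right) - 117 = -338 - 117 = -455$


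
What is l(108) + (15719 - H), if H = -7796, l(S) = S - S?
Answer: 23515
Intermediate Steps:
l(S) = 0
l(108) + (15719 - H) = 0 + (15719 - 1*(-7796)) = 0 + (15719 + 7796) = 0 + 23515 = 23515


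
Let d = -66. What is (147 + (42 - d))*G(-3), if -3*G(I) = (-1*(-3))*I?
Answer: 765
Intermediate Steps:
G(I) = -I (G(I) = -(-1*(-3))*I/3 = -I)
(147 + (42 - d))*G(-3) = (147 + (42 - 1*(-66)))*(-1*(-3)) = (147 + (42 + 66))*3 = (147 + 108)*3 = 255*3 = 765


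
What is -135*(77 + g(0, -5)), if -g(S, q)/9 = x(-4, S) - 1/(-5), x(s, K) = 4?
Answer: -5292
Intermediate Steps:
g(S, q) = -189/5 (g(S, q) = -9*(4 - 1/(-5)) = -9*(4 - 1*(-⅕)) = -9*(4 + ⅕) = -9*21/5 = -189/5)
-135*(77 + g(0, -5)) = -135*(77 - 189/5) = -135*196/5 = -5292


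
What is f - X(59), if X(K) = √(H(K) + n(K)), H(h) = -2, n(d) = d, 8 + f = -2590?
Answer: -2598 - √57 ≈ -2605.6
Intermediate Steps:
f = -2598 (f = -8 - 2590 = -2598)
X(K) = √(-2 + K)
f - X(59) = -2598 - √(-2 + 59) = -2598 - √57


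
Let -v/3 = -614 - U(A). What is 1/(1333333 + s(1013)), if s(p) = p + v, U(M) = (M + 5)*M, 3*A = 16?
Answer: 3/4009060 ≈ 7.4830e-7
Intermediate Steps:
A = 16/3 (A = (⅓)*16 = 16/3 ≈ 5.3333)
U(M) = M*(5 + M) (U(M) = (5 + M)*M = M*(5 + M))
v = 6022/3 (v = -3*(-614 - 16*(5 + 16/3)/3) = -3*(-614 - 16*31/(3*3)) = -3*(-614 - 1*496/9) = -3*(-614 - 496/9) = -3*(-6022/9) = 6022/3 ≈ 2007.3)
s(p) = 6022/3 + p (s(p) = p + 6022/3 = 6022/3 + p)
1/(1333333 + s(1013)) = 1/(1333333 + (6022/3 + 1013)) = 1/(1333333 + 9061/3) = 1/(4009060/3) = 3/4009060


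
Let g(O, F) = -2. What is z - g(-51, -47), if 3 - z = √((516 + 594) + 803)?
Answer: 5 - √1913 ≈ -38.738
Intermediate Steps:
z = 3 - √1913 (z = 3 - √((516 + 594) + 803) = 3 - √(1110 + 803) = 3 - √1913 ≈ -40.738)
z - g(-51, -47) = (3 - √1913) - 1*(-2) = (3 - √1913) + 2 = 5 - √1913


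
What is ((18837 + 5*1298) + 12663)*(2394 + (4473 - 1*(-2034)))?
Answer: 338148990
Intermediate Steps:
((18837 + 5*1298) + 12663)*(2394 + (4473 - 1*(-2034))) = ((18837 + 6490) + 12663)*(2394 + (4473 + 2034)) = (25327 + 12663)*(2394 + 6507) = 37990*8901 = 338148990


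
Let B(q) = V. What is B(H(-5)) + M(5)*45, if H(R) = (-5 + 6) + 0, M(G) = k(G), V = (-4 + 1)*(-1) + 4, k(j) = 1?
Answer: 52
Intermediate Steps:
V = 7 (V = -3*(-1) + 4 = 3 + 4 = 7)
M(G) = 1
H(R) = 1 (H(R) = 1 + 0 = 1)
B(q) = 7
B(H(-5)) + M(5)*45 = 7 + 1*45 = 7 + 45 = 52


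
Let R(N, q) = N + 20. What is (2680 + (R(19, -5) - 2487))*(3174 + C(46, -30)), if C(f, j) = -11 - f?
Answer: 723144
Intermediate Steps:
R(N, q) = 20 + N
(2680 + (R(19, -5) - 2487))*(3174 + C(46, -30)) = (2680 + ((20 + 19) - 2487))*(3174 + (-11 - 1*46)) = (2680 + (39 - 2487))*(3174 + (-11 - 46)) = (2680 - 2448)*(3174 - 57) = 232*3117 = 723144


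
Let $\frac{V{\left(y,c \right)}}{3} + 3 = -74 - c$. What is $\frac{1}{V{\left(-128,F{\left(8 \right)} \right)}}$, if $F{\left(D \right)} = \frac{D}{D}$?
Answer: $- \frac{1}{234} \approx -0.0042735$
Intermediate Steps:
$F{\left(D \right)} = 1$
$V{\left(y,c \right)} = -231 - 3 c$ ($V{\left(y,c \right)} = -9 + 3 \left(-74 - c\right) = -9 - \left(222 + 3 c\right) = -231 - 3 c$)
$\frac{1}{V{\left(-128,F{\left(8 \right)} \right)}} = \frac{1}{-231 - 3} = \frac{1}{-234} = - \frac{1}{234}$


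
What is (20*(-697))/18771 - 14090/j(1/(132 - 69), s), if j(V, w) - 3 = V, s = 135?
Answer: -1666510217/356649 ≈ -4672.7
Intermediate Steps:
j(V, w) = 3 + V
(20*(-697))/18771 - 14090/j(1/(132 - 69), s) = (20*(-697))/18771 - 14090/(3 + 1/(132 - 69)) = -13940*1/18771 - 14090/(3 + 1/63) = -13940/18771 - 14090/(3 + 1/63) = -13940/18771 - 14090/190/63 = -13940/18771 - 14090*63/190 = -13940/18771 - 88767/19 = -1666510217/356649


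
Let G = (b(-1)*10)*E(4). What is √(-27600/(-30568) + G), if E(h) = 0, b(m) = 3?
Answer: 5*√527298/3821 ≈ 0.95021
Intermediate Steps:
G = 0 (G = (3*10)*0 = 30*0 = 0)
√(-27600/(-30568) + G) = √(-27600/(-30568) + 0) = √(-27600*(-1/30568) + 0) = √(3450/3821 + 0) = √(3450/3821) = 5*√527298/3821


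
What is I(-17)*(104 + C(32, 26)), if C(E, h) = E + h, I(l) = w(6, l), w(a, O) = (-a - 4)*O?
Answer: 27540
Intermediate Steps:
w(a, O) = O*(-4 - a) (w(a, O) = (-4 - a)*O = O*(-4 - a))
I(l) = -10*l (I(l) = -l*(4 + 6) = -1*l*10 = -10*l)
I(-17)*(104 + C(32, 26)) = (-10*(-17))*(104 + (32 + 26)) = 170*(104 + 58) = 170*162 = 27540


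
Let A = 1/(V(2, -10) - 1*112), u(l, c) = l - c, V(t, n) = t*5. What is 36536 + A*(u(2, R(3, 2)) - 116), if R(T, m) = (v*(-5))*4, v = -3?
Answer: 621141/17 ≈ 36538.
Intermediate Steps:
V(t, n) = 5*t
R(T, m) = 60 (R(T, m) = -3*(-5)*4 = 15*4 = 60)
A = -1/102 (A = 1/(5*2 - 1*112) = 1/(10 - 112) = 1/(-102) = -1/102 ≈ -0.0098039)
36536 + A*(u(2, R(3, 2)) - 116) = 36536 - ((2 - 1*60) - 116)/102 = 36536 - ((2 - 60) - 116)/102 = 36536 - (-58 - 116)/102 = 36536 - 1/102*(-174) = 36536 + 29/17 = 621141/17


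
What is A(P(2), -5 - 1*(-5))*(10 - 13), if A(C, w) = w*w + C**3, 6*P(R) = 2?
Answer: -1/9 ≈ -0.11111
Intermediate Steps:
P(R) = 1/3 (P(R) = (1/6)*2 = 1/3)
A(C, w) = C**3 + w**2 (A(C, w) = w**2 + C**3 = C**3 + w**2)
A(P(2), -5 - 1*(-5))*(10 - 13) = ((1/3)**3 + (-5 - 1*(-5))**2)*(10 - 13) = (1/27 + (-5 + 5)**2)*(-3) = (1/27 + 0**2)*(-3) = (1/27 + 0)*(-3) = (1/27)*(-3) = -1/9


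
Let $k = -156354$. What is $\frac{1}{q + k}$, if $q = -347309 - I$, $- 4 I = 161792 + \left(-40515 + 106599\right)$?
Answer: $- \frac{1}{446694} \approx -2.2387 \cdot 10^{-6}$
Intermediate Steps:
$I = -56969$ ($I = - \frac{161792 + \left(-40515 + 106599\right)}{4} = - \frac{161792 + 66084}{4} = \left(- \frac{1}{4}\right) 227876 = -56969$)
$q = -290340$ ($q = -347309 - -56969 = -347309 + 56969 = -290340$)
$\frac{1}{q + k} = \frac{1}{-290340 - 156354} = \frac{1}{-446694} = - \frac{1}{446694}$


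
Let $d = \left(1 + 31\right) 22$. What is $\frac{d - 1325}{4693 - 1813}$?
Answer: $- \frac{69}{320} \approx -0.21563$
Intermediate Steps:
$d = 704$ ($d = 32 \cdot 22 = 704$)
$\frac{d - 1325}{4693 - 1813} = \frac{704 - 1325}{4693 - 1813} = - \frac{621}{2880} = \left(-621\right) \frac{1}{2880} = - \frac{69}{320}$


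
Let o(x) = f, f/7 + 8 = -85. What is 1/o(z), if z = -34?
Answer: -1/651 ≈ -0.0015361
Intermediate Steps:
f = -651 (f = -56 + 7*(-85) = -56 - 595 = -651)
o(x) = -651
1/o(z) = 1/(-651) = -1/651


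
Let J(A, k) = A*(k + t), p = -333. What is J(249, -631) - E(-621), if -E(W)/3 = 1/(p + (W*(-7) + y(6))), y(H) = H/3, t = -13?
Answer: -643989693/4016 ≈ -1.6036e+5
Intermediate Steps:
y(H) = H/3 (y(H) = H*(⅓) = H/3)
E(W) = -3/(-331 - 7*W) (E(W) = -3/(-333 + (W*(-7) + (⅓)*6)) = -3/(-333 + (-7*W + 2)) = -3/(-333 + (2 - 7*W)) = -3/(-331 - 7*W))
J(A, k) = A*(-13 + k) (J(A, k) = A*(k - 13) = A*(-13 + k))
J(249, -631) - E(-621) = 249*(-13 - 631) - 3/(331 + 7*(-621)) = 249*(-644) - 3/(331 - 4347) = -160356 - 3/(-4016) = -160356 - 3*(-1)/4016 = -160356 - 1*(-3/4016) = -160356 + 3/4016 = -643989693/4016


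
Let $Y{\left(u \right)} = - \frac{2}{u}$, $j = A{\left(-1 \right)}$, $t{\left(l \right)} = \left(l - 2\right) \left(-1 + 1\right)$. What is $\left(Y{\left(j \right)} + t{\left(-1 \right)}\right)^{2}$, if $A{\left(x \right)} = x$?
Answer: $4$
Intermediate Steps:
$t{\left(l \right)} = 0$ ($t{\left(l \right)} = \left(-2 + l\right) 0 = 0$)
$j = -1$
$\left(Y{\left(j \right)} + t{\left(-1 \right)}\right)^{2} = \left(- \frac{2}{-1} + 0\right)^{2} = \left(\left(-2\right) \left(-1\right) + 0\right)^{2} = \left(2 + 0\right)^{2} = 2^{2} = 4$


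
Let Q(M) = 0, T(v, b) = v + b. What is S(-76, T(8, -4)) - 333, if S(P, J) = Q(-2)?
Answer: -333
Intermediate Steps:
T(v, b) = b + v
S(P, J) = 0
S(-76, T(8, -4)) - 333 = 0 - 333 = -333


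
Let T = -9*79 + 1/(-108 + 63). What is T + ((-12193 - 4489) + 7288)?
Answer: -454726/45 ≈ -10105.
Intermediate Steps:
T = -31996/45 (T = -711 + 1/(-45) = -711 - 1/45 = -31996/45 ≈ -711.02)
T + ((-12193 - 4489) + 7288) = -31996/45 + ((-12193 - 4489) + 7288) = -31996/45 + (-16682 + 7288) = -31996/45 - 9394 = -454726/45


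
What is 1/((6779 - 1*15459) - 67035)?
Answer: -1/75715 ≈ -1.3207e-5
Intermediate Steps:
1/((6779 - 1*15459) - 67035) = 1/((6779 - 15459) - 67035) = 1/(-8680 - 67035) = 1/(-75715) = -1/75715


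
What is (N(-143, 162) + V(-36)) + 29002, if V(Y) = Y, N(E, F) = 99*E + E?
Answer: 14666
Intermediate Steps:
N(E, F) = 100*E
(N(-143, 162) + V(-36)) + 29002 = (100*(-143) - 36) + 29002 = (-14300 - 36) + 29002 = -14336 + 29002 = 14666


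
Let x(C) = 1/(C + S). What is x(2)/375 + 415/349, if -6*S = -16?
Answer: 726599/610750 ≈ 1.1897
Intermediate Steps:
S = 8/3 (S = -⅙*(-16) = 8/3 ≈ 2.6667)
x(C) = 1/(8/3 + C) (x(C) = 1/(C + 8/3) = 1/(8/3 + C))
x(2)/375 + 415/349 = (3/(8 + 3*2))/375 + 415/349 = (3/(8 + 6))*(1/375) + 415*(1/349) = (3/14)*(1/375) + 415/349 = 1/1750 + 415/349 = 726599/610750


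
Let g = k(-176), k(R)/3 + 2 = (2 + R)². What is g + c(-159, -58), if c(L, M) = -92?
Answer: 90730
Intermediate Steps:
k(R) = -6 + 3*(2 + R)²
g = 90822 (g = -6 + 3*(2 - 176)² = -6 + 3*(-174)² = -6 + 3*30276 = -6 + 90828 = 90822)
g + c(-159, -58) = 90822 - 92 = 90730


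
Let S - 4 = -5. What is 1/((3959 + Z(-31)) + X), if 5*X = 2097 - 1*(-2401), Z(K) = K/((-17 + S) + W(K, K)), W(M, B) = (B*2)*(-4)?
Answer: 230/1117447 ≈ 0.00020583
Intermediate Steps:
W(M, B) = -8*B (W(M, B) = (2*B)*(-4) = -8*B)
S = -1 (S = 4 - 5 = -1)
Z(K) = K/(-18 - 8*K) (Z(K) = K/((-17 - 1) - 8*K) = K/(-18 - 8*K))
X = 4498/5 (X = (2097 - 1*(-2401))/5 = (2097 + 2401)/5 = (⅕)*4498 = 4498/5 ≈ 899.60)
1/((3959 + Z(-31)) + X) = 1/((3959 - 1*(-31)/(18 + 8*(-31))) + 4498/5) = 1/((3959 - 1*(-31)/(18 - 248)) + 4498/5) = 1/((3959 - 1*(-31)/(-230)) + 4498/5) = 1/((3959 - 1*(-31)*(-1/230)) + 4498/5) = 1/((3959 - 31/230) + 4498/5) = 1/(910539/230 + 4498/5) = 1/(1117447/230) = 230/1117447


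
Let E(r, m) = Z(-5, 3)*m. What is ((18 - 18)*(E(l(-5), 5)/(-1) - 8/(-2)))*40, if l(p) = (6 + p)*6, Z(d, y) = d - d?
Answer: 0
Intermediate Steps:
Z(d, y) = 0
l(p) = 36 + 6*p
E(r, m) = 0 (E(r, m) = 0*m = 0)
((18 - 18)*(E(l(-5), 5)/(-1) - 8/(-2)))*40 = ((18 - 18)*(0/(-1) - 8/(-2)))*40 = (0*(0*(-1) - 8*(-½)))*40 = (0*(0 + 4))*40 = (0*4)*40 = 0*40 = 0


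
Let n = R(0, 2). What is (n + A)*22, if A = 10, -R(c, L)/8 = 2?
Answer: -132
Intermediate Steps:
R(c, L) = -16 (R(c, L) = -8*2 = -16)
n = -16
(n + A)*22 = (-16 + 10)*22 = -6*22 = -132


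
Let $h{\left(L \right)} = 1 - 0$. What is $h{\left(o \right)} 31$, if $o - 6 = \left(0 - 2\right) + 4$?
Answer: $31$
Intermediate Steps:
$o = 8$ ($o = 6 + \left(\left(0 - 2\right) + 4\right) = 6 + \left(-2 + 4\right) = 6 + 2 = 8$)
$h{\left(L \right)} = 1$ ($h{\left(L \right)} = 1 + 0 = 1$)
$h{\left(o \right)} 31 = 1 \cdot 31 = 31$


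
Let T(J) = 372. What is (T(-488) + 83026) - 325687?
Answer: -242289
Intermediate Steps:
(T(-488) + 83026) - 325687 = (372 + 83026) - 325687 = 83398 - 325687 = -242289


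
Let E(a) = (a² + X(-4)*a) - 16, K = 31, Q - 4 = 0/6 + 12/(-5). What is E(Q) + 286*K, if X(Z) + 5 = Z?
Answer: 220954/25 ≈ 8838.2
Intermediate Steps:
Q = 8/5 (Q = 4 + (0/6 + 12/(-5)) = 4 + (0*(⅙) + 12*(-⅕)) = 4 + (0 - 12/5) = 4 - 12/5 = 8/5 ≈ 1.6000)
X(Z) = -5 + Z
E(a) = -16 + a² - 9*a (E(a) = (a² + (-5 - 4)*a) - 16 = (a² - 9*a) - 16 = -16 + a² - 9*a)
E(Q) + 286*K = (-16 + (8/5)² - 9*8/5) + 286*31 = (-16 + 64/25 - 72/5) + 8866 = -696/25 + 8866 = 220954/25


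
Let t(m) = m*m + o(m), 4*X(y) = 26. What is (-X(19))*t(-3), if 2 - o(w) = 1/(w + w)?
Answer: -871/12 ≈ -72.583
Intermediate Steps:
X(y) = 13/2 (X(y) = (¼)*26 = 13/2)
o(w) = 2 - 1/(2*w) (o(w) = 2 - 1/(w + w) = 2 - 1/(2*w))
t(m) = 2 + m² - 1/(2*m) (t(m) = m*m + (2 - 1/(2*m)) = m² + (2 - 1/(2*m)) = 2 + m² - 1/(2*m))
(-X(19))*t(-3) = (-1*13/2)*(2 + (-3)² - ½/(-3)) = -13*(2 + 9 - ½*(-⅓))/2 = -13*(2 + 9 + ⅙)/2 = -13/2*67/6 = -871/12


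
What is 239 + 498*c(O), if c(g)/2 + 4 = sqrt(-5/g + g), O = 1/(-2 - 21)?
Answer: -3745 + 1992*sqrt(15203)/23 ≈ 6933.9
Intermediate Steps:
O = -1/23 (O = 1/(-23) = -1/23 ≈ -0.043478)
c(g) = -8 + 2*sqrt(g - 5/g) (c(g) = -8 + 2*sqrt(-5/g + g) = -8 + 2*sqrt(g - 5/g))
239 + 498*c(O) = 239 + 498*(-8 + 2*sqrt(-1/23 - 5/(-1/23))) = 239 + 498*(-8 + 2*sqrt(-1/23 - 5*(-23))) = 239 + 498*(-8 + 2*sqrt(-1/23 + 115)) = 239 + 498*(-8 + 2*sqrt(2644/23)) = 239 + 498*(-8 + 2*(2*sqrt(15203)/23)) = 239 + 498*(-8 + 4*sqrt(15203)/23) = 239 + (-3984 + 1992*sqrt(15203)/23) = -3745 + 1992*sqrt(15203)/23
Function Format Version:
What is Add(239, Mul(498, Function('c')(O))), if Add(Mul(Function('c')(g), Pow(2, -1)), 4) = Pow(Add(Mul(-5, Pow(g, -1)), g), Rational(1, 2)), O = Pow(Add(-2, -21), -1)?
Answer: Add(-3745, Mul(Rational(1992, 23), Pow(15203, Rational(1, 2)))) ≈ 6933.9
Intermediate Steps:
O = Rational(-1, 23) (O = Pow(-23, -1) = Rational(-1, 23) ≈ -0.043478)
Function('c')(g) = Add(-8, Mul(2, Pow(Add(g, Mul(-5, Pow(g, -1))), Rational(1, 2)))) (Function('c')(g) = Add(-8, Mul(2, Pow(Add(Mul(-5, Pow(g, -1)), g), Rational(1, 2)))) = Add(-8, Mul(2, Pow(Add(g, Mul(-5, Pow(g, -1))), Rational(1, 2)))))
Add(239, Mul(498, Function('c')(O))) = Add(239, Mul(498, Add(-8, Mul(2, Pow(Add(Rational(-1, 23), Mul(-5, Pow(Rational(-1, 23), -1))), Rational(1, 2)))))) = Add(239, Mul(498, Add(-8, Mul(2, Pow(Add(Rational(-1, 23), Mul(-5, -23)), Rational(1, 2)))))) = Add(239, Mul(498, Add(-8, Mul(2, Pow(Add(Rational(-1, 23), 115), Rational(1, 2)))))) = Add(239, Mul(498, Add(-8, Mul(2, Pow(Rational(2644, 23), Rational(1, 2)))))) = Add(239, Mul(498, Add(-8, Mul(2, Mul(Rational(2, 23), Pow(15203, Rational(1, 2))))))) = Add(239, Mul(498, Add(-8, Mul(Rational(4, 23), Pow(15203, Rational(1, 2)))))) = Add(239, Add(-3984, Mul(Rational(1992, 23), Pow(15203, Rational(1, 2))))) = Add(-3745, Mul(Rational(1992, 23), Pow(15203, Rational(1, 2))))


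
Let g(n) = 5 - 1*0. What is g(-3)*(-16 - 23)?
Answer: -195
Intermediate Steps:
g(n) = 5 (g(n) = 5 + 0 = 5)
g(-3)*(-16 - 23) = 5*(-16 - 23) = 5*(-39) = -195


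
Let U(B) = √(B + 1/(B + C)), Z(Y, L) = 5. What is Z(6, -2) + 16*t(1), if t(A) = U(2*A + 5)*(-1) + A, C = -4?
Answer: 21 - 16*√66/3 ≈ -22.328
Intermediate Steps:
U(B) = √(B + 1/(-4 + B)) (U(B) = √(B + 1/(B - 4)) = √(B + 1/(-4 + B)))
t(A) = A - √((1 + (1 + 2*A)*(5 + 2*A))/(1 + 2*A)) (t(A) = √((1 + (2*A + 5)*(-4 + (2*A + 5)))/(-4 + (2*A + 5)))*(-1) + A = √((1 + (5 + 2*A)*(-4 + (5 + 2*A)))/(-4 + (5 + 2*A)))*(-1) + A = √((1 + (5 + 2*A)*(1 + 2*A))/(1 + 2*A))*(-1) + A = √((1 + (1 + 2*A)*(5 + 2*A))/(1 + 2*A))*(-1) + A = -√((1 + (1 + 2*A)*(5 + 2*A))/(1 + 2*A)) + A = A - √((1 + (1 + 2*A)*(5 + 2*A))/(1 + 2*A)))
Z(6, -2) + 16*t(1) = 5 + 16*(1 - √((1 + (1 + 2*1)*(5 + 2*1))/(1 + 2*1))) = 5 + 16*(1 - √((1 + (1 + 2)*(5 + 2))/(1 + 2))) = 5 + 16*(1 - √((1 + 3*7)/3)) = 5 + 16*(1 - √((1 + 21)/3)) = 5 + 16*(1 - √((⅓)*22)) = 5 + 16*(1 - √(22/3)) = 5 + 16*(1 - √66/3) = 5 + (16 - 16*√66/3) = 21 - 16*√66/3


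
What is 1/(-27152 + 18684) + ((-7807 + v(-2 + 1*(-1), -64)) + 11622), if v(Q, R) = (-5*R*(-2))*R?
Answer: 379154699/8468 ≈ 44775.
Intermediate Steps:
v(Q, R) = 10*R² (v(Q, R) = (-(-10)*R)*R = (10*R)*R = 10*R²)
1/(-27152 + 18684) + ((-7807 + v(-2 + 1*(-1), -64)) + 11622) = 1/(-27152 + 18684) + ((-7807 + 10*(-64)²) + 11622) = 1/(-8468) + ((-7807 + 10*4096) + 11622) = -1/8468 + ((-7807 + 40960) + 11622) = -1/8468 + (33153 + 11622) = -1/8468 + 44775 = 379154699/8468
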